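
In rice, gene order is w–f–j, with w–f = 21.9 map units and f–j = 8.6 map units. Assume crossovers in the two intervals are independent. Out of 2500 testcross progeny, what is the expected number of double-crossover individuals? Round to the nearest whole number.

47

Map distances give recombination frequencies of 0.219 and 0.086 for the two intervals.
With no interference, expected double-crossover frequency = 0.219 × 0.086 = 0.01883.
Expected number = 0.01883 × 2500 = 47.08 ≈ 47.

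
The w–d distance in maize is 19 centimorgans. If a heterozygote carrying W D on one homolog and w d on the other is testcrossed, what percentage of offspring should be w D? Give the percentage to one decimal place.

9.5%

A map distance of 19 centimorgans corresponds to a recombination frequency of 0.190.
The F1 is W D / w d, so w D is a recombinant gamete class with expected frequency r/2 = 0.190/2 = 0.0950.
That is 0.0950 = 9.5% of the progeny.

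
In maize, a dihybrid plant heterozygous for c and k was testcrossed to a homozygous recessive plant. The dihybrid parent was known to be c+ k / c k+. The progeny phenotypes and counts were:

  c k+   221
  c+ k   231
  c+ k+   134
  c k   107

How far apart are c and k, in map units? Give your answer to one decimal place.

34.8 map units

The recombinant classes are c+ k+ and c k: 134 + 107 = 241.
Recombination frequency = 241/693 = 0.3478 ≈ 34.8%, i.e. 34.8 map units.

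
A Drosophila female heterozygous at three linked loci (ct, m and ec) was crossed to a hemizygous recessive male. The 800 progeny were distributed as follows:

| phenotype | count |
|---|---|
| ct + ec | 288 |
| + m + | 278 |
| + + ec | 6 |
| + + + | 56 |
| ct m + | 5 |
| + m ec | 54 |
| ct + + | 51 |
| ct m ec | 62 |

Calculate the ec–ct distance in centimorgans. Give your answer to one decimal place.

14.5 centimorgans

The two most frequent reciprocal classes, ct + ec and + m +, are the parental types, so the F1 was ct + ec / + m +.
The two rarest classes, + + ec and ct m +, are the double crossovers. Comparing them with the parentals, only the ct allele has switched, so ct is the middle locus and the order is m – ct – ec.
Crossovers in the ct–ec interval produce the single-crossover classes ct + + and + m ec (51 + 54 = 105) plus the double crossovers (11).
RF(ct–ec) = (105 + 11) / 800 = 116/800 = 0.1450 → 14.5 centimorgans.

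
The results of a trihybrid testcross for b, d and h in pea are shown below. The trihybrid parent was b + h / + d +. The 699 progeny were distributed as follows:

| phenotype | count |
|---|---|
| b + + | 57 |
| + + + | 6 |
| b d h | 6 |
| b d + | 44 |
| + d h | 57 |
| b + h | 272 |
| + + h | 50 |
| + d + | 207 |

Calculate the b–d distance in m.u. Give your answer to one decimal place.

15.2 m.u.

The two rarest classes, b d h and + + +, are the double crossovers. Comparing them with the parentals, only the d allele has switched, so d is the middle locus and the order is h – d – b.
Crossovers in the d–b interval produce the single-crossover classes + + h and b d + (50 + 44 = 94) plus the double crossovers (12).
RF(d–b) = (94 + 12) / 699 = 106/699 = 0.1516 → 15.2 m.u.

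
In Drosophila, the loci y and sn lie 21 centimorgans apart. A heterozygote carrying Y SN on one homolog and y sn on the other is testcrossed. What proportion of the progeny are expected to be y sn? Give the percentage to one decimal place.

A map distance of 21 centimorgans corresponds to a recombination frequency of 0.210.
The F1 is Y SN / y sn, so y sn is a parental gamete class with expected frequency (1 − r)/2 = 0.790/2 = 0.3950.
That is 0.3950 = 39.5% of the progeny.

39.5%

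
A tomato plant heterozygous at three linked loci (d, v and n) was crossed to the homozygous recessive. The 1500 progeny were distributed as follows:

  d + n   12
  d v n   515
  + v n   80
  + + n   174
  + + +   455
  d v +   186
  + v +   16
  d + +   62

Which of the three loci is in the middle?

The two most frequent reciprocal classes, d v n and + + +, are the parental types, so the F1 was d v n / + + +.
The two rarest classes, d + n and + v +, are the double crossovers. Comparing them with the parentals, only the v allele has switched, so v is the middle locus and the order is d – v – n.

v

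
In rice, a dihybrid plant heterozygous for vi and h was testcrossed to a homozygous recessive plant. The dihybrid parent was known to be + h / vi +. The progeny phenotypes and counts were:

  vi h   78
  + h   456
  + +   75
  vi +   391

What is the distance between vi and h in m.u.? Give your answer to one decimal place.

The recombinant classes are + + and vi h: 75 + 78 = 153.
Recombination frequency = 153/1000 = 0.1530 ≈ 15.3%, i.e. 15.3 m.u.

15.3 m.u.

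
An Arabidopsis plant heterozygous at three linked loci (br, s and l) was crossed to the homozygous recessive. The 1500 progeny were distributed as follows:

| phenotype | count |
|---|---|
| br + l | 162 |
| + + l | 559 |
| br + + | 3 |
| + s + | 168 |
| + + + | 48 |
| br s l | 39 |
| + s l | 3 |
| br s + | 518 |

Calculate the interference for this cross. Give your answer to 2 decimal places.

The two most frequent reciprocal classes, br s + and + + l, are the parental types, so the F1 was br s + / + + l.
The two rarest classes, br + + and + s l, are the double crossovers. Comparing them with the parentals, only the s allele has switched, so s is the middle locus and the order is br – s – l.
br–s: (330 + 6)/1500 = 0.2240; s–l: (87 + 6)/1500 = 0.0620.
Expected DCO frequency = 0.2240 × 0.0620 ≈ 0.01389; observed = 6/1500 ≈ 0.00400.
Coefficient of coincidence = 0.00400/0.01389 ≈ 0.29; interference = 1 − 0.29 = 0.71.

0.71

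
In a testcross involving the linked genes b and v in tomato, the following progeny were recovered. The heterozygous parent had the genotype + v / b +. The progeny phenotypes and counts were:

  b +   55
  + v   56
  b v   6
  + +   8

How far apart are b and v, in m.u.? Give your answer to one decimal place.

11.2 m.u.

The recombinant classes are + + and b v: 8 + 6 = 14.
Recombination frequency = 14/125 = 0.1120 ≈ 11.2%, i.e. 11.2 m.u.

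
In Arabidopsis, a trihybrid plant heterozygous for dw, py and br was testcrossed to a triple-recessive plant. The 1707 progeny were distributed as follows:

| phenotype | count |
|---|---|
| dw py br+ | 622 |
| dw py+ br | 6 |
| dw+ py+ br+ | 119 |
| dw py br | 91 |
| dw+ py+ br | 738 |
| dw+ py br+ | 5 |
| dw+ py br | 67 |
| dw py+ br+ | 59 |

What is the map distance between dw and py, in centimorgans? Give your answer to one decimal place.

8.0 centimorgans

The two most frequent reciprocal classes, dw+ py+ br and dw py br+, are the parental types, so the F1 was dw+ py+ br / dw py br+.
The two rarest classes, dw py+ br and dw+ py br+, are the double crossovers. Comparing them with the parentals, only the dw allele has switched, so dw is the middle locus and the order is br – dw – py.
Crossovers in the dw–py interval produce the single-crossover classes dw+ py br and dw py+ br+ (67 + 59 = 126) plus the double crossovers (11).
RF(dw–py) = (126 + 11) / 1707 = 137/1707 = 0.0803 → 8.0 centimorgans.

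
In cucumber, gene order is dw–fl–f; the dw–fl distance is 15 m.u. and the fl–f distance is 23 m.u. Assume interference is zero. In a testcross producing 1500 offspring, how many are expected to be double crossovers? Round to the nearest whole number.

52

Map distances give recombination frequencies of 0.150 and 0.230 for the two intervals.
With no interference, expected double-crossover frequency = 0.150 × 0.230 = 0.03450.
Expected number = 0.03450 × 1500 = 51.75 ≈ 52.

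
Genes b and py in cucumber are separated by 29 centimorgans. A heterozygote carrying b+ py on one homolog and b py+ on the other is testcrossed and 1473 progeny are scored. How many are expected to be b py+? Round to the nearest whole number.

A map distance of 29 centimorgans corresponds to a recombination frequency of 0.290.
The F1 is b+ py / b py+, so b py+ is a parental gamete class with expected frequency (1 − r)/2 = 0.710/2 = 0.3550.
Expected number = 0.3550 × 1473 = 522.91 ≈ 523.

523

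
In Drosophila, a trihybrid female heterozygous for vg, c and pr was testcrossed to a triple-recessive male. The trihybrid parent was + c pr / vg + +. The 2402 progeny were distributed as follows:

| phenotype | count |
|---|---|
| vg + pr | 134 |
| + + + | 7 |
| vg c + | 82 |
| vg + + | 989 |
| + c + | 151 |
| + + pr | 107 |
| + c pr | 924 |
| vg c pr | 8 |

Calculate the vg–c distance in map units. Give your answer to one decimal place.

8.5 map units

The two rarest classes, vg c pr and + + +, are the double crossovers. Comparing them with the parentals, only the vg allele has switched, so vg is the middle locus and the order is pr – vg – c.
Crossovers in the vg–c interval produce the single-crossover classes + + pr and vg c + (107 + 82 = 189) plus the double crossovers (15).
RF(vg–c) = (189 + 15) / 2402 = 204/2402 = 0.0849 → 8.5 map units.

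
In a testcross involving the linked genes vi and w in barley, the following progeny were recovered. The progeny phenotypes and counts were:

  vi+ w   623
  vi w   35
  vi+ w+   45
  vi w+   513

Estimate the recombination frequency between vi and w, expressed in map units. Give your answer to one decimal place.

The two most frequent classes, vi+ w (623) and vi w+ (513), are the parental types, so the F1 was vi+ w / vi w+.
The recombinant classes are vi+ w+ and vi w: 45 + 35 = 80.
Recombination frequency = 80/1216 = 0.0658 ≈ 6.6%, i.e. 6.6 map units.

6.6 map units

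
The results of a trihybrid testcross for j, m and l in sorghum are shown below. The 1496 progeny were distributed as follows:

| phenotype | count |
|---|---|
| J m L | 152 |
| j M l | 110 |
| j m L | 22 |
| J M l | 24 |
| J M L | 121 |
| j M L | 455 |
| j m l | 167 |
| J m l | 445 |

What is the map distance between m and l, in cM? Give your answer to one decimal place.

The two most frequent reciprocal classes, j M L and J m l, are the parental types, so the F1 was j M L / J m l.
The two rarest classes, j m L and J M l, are the double crossovers. Comparing them with the parentals, only the m allele has switched, so m is the middle locus and the order is j – m – l.
Crossovers in the m–l interval produce the single-crossover classes j M l and J m L (110 + 152 = 262) plus the double crossovers (46).
RF(m–l) = (262 + 46) / 1496 = 308/1496 = 0.2059 → 20.6 cM.

20.6 cM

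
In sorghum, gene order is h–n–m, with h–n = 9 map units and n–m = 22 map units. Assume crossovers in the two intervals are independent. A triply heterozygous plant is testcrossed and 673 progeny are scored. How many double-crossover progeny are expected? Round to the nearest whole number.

Map distances give recombination frequencies of 0.090 and 0.220 for the two intervals.
With no interference, expected double-crossover frequency = 0.090 × 0.220 = 0.01980.
Expected number = 0.01980 × 673 = 13.33 ≈ 13.

13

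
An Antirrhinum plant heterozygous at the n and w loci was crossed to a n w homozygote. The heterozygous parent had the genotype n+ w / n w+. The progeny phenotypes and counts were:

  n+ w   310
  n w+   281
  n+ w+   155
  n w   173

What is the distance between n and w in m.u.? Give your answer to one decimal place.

35.7 m.u.

The recombinant classes are n+ w+ and n w: 155 + 173 = 328.
Recombination frequency = 328/919 = 0.3569 ≈ 35.7%, i.e. 35.7 m.u.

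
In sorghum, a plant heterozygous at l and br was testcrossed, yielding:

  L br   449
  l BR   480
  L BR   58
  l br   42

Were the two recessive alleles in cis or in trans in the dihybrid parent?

trans

The two most frequent classes are L br (449) and l BR (480); these are the parental (non-recombinant) types.
So the F1 carried L br on one chromosome and l BR on the other — the recessive alleles are on opposite chromosomes (trans / repulsion).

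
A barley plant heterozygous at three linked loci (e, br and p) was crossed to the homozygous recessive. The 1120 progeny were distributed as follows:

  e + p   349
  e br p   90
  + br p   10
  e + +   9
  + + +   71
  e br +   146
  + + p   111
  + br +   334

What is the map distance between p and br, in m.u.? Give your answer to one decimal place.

16.1 m.u.

The two most frequent reciprocal classes, + br + and e + p, are the parental types, so the F1 was + br + / e + p.
The two rarest classes, + br p and e + +, are the double crossovers. Comparing them with the parentals, only the p allele has switched, so p is the middle locus and the order is e – p – br.
Crossovers in the p–br interval produce the single-crossover classes + + + and e br p (71 + 90 = 161) plus the double crossovers (19).
RF(p–br) = (161 + 19) / 1120 = 180/1120 = 0.1607 → 16.1 m.u.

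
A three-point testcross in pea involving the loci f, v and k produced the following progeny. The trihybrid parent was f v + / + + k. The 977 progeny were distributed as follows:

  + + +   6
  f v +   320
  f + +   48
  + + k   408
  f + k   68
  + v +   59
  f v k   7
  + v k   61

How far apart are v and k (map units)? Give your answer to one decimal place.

The two rarest classes, f v k and + + +, are the double crossovers. Comparing them with the parentals, only the k allele has switched, so k is the middle locus and the order is v – k – f.
Crossovers in the v–k interval produce the single-crossover classes f + + and + v k (48 + 61 = 109) plus the double crossovers (13).
RF(v–k) = (109 + 13) / 977 = 122/977 = 0.1249 → 12.5 map units.

12.5 map units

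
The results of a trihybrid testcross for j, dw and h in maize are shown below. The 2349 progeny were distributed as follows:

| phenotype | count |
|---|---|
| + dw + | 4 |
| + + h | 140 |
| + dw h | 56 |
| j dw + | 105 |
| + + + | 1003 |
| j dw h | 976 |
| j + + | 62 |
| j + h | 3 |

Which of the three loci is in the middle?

dw

The two most frequent reciprocal classes, + + + and j dw h, are the parental types, so the F1 was + + + / j dw h.
The two rarest classes, + dw + and j + h, are the double crossovers. Comparing them with the parentals, only the dw allele has switched, so dw is the middle locus and the order is j – dw – h.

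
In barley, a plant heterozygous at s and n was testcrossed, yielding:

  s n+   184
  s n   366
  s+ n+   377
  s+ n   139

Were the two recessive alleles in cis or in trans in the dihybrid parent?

The two most frequent classes are s+ n+ (377) and s n (366); these are the parental (non-recombinant) types.
So the F1 carried s+ n+ on one chromosome and s n on the other — the recessive alleles are on the same chromosome (cis / coupling).

cis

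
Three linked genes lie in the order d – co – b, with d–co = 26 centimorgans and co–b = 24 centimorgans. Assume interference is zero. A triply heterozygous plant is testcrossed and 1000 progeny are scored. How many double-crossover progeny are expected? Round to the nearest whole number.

Map distances give recombination frequencies of 0.260 and 0.240 for the two intervals.
With no interference, expected double-crossover frequency = 0.260 × 0.240 = 0.06240.
Expected number = 0.06240 × 1000 = 62.40 ≈ 62.

62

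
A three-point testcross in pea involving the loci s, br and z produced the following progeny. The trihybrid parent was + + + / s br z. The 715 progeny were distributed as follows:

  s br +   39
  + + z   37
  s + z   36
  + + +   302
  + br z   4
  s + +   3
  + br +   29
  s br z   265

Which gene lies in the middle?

The two rarest classes, s + + and + br z, are the double crossovers. Comparing them with the parentals, only the s allele has switched, so s is the middle locus and the order is z – s – br.

s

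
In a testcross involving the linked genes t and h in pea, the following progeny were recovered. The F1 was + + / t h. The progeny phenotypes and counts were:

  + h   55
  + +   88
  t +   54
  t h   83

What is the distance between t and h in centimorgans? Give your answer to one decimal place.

The recombinant classes are + h and t +: 55 + 54 = 109.
Recombination frequency = 109/280 = 0.3893 ≈ 38.9%, i.e. 38.9 centimorgans.

38.9 centimorgans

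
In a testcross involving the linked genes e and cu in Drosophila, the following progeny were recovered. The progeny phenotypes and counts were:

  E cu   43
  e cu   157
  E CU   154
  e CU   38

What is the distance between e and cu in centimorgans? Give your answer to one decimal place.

The two most frequent classes, E CU (154) and e cu (157), are the parental types, so the F1 was E CU / e cu.
The recombinant classes are E cu and e CU: 43 + 38 = 81.
Recombination frequency = 81/392 = 0.2066 ≈ 20.7%, i.e. 20.7 centimorgans.

20.7 centimorgans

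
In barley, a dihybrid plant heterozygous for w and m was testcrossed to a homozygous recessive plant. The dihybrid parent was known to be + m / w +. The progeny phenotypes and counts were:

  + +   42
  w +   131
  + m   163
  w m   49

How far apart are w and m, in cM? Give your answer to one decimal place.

23.6 cM

The recombinant classes are + + and w m: 42 + 49 = 91.
Recombination frequency = 91/385 = 0.2364 ≈ 23.6%, i.e. 23.6 cM.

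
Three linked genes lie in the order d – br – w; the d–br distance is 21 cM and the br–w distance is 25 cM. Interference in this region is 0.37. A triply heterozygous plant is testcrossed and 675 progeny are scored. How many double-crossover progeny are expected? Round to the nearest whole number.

22

Map distances give recombination frequencies of 0.210 and 0.250 for the two intervals.
With interference 0.37 (so coincidence = 0.63), expected double-crossover frequency = 0.210 × 0.250 × 0.63 = 0.03308.
Expected number = 0.03308 × 675 = 22.33 ≈ 22.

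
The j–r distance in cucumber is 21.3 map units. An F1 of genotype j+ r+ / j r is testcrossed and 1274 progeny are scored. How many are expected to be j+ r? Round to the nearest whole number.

A map distance of 21.3 map units corresponds to a recombination frequency of 0.213.
The F1 is j+ r+ / j r, so j+ r is a recombinant gamete class with expected frequency r/2 = 0.213/2 = 0.1065.
Expected number = 0.1065 × 1274 = 135.68 ≈ 136.

136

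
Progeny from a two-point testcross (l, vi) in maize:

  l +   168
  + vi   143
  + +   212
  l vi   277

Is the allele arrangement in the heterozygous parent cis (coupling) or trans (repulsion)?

The two most frequent classes are + + (212) and l vi (277); these are the parental (non-recombinant) types.
So the F1 carried + + on one chromosome and l vi on the other — the recessive alleles are on the same chromosome (cis / coupling).

cis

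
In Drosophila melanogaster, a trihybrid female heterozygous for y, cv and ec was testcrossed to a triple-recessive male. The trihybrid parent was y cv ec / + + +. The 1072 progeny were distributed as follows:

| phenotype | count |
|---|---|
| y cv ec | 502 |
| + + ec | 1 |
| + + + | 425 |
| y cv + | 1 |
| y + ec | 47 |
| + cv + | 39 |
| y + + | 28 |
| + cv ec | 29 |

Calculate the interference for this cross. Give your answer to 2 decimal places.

The two rarest classes, y cv + and + + ec, are the double crossovers. Comparing them with the parentals, only the ec allele has switched, so ec is the middle locus and the order is y – ec – cv.
y–ec: (57 + 2)/1072 = 0.0550; ec–cv: (86 + 2)/1072 = 0.0821.
Expected DCO frequency = 0.0550 × 0.0821 ≈ 0.00452; observed = 2/1072 ≈ 0.00187.
Coefficient of coincidence = 0.00187/0.00452 ≈ 0.41; interference = 1 − 0.41 = 0.59.

0.59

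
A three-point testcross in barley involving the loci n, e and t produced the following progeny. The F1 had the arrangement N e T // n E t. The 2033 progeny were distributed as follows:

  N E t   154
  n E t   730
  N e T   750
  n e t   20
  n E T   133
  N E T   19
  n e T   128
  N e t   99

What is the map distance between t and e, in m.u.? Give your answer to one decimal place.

The two rarest classes, N E T and n e t, are the double crossovers. Comparing them with the parentals, only the e allele has switched, so e is the middle locus and the order is n – e – t.
Crossovers in the e–t interval produce the single-crossover classes N e t and n E T (99 + 133 = 232) plus the double crossovers (39).
RF(e–t) = (232 + 39) / 2033 = 271/2033 = 0.1333 → 13.3 m.u.

13.3 m.u.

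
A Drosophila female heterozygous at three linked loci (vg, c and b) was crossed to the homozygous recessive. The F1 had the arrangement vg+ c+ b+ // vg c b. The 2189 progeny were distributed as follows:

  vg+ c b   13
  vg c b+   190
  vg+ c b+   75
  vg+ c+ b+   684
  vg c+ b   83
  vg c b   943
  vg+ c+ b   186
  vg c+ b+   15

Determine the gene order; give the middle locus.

The two rarest classes, vg c+ b+ and vg+ c b, are the double crossovers. Comparing them with the parentals, only the vg allele has switched, so vg is the middle locus and the order is c – vg – b.

vg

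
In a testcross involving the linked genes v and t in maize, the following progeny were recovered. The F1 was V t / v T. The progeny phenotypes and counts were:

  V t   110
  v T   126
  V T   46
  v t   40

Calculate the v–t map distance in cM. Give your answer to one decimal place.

26.7 cM

The recombinant classes are V T and v t: 46 + 40 = 86.
Recombination frequency = 86/322 = 0.2671 ≈ 26.7%, i.e. 26.7 cM.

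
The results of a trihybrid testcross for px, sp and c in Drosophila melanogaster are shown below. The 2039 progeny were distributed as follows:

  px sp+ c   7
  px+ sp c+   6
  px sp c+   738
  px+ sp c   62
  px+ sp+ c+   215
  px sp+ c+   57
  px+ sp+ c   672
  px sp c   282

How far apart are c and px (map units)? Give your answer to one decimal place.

25.0 map units

The two most frequent reciprocal classes, px sp c+ and px+ sp+ c, are the parental types, so the F1 was px sp c+ / px+ sp+ c.
The two rarest classes, px+ sp c+ and px sp+ c, are the double crossovers. Comparing them with the parentals, only the px allele has switched, so px is the middle locus and the order is c – px – sp.
Crossovers in the c–px interval produce the single-crossover classes px sp c and px+ sp+ c+ (282 + 215 = 497) plus the double crossovers (13).
RF(c–px) = (497 + 13) / 2039 = 510/2039 = 0.2501 → 25.0 map units.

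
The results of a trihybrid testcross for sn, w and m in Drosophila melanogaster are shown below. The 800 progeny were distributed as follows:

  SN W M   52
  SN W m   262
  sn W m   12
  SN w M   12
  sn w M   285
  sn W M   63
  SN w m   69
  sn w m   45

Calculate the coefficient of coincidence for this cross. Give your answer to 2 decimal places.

The two most frequent reciprocal classes, sn w M and SN W m, are the parental types, so the F1 was sn w M / SN W m.
The two rarest classes, SN w M and sn W m, are the double crossovers. Comparing them with the parentals, only the sn allele has switched, so sn is the middle locus and the order is m – sn – w.
m–sn: (97 + 24)/800 = 0.1512; sn–w: (132 + 24)/800 = 0.1950.
Expected DCO frequency = 0.1512 × 0.1950 ≈ 0.02948; observed = 24/800 ≈ 0.03000.
Coefficient of coincidence = 0.03000/0.02948 ≈ 1.02.

1.02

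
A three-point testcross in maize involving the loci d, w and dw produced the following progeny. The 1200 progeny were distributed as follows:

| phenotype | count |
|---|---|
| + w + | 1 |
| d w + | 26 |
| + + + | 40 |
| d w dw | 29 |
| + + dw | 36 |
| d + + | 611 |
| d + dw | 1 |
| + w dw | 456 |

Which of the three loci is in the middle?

The two most frequent reciprocal classes, + w dw and d + +, are the parental types, so the F1 was + w dw / d + +.
The two rarest classes, + w + and d + dw, are the double crossovers. Comparing them with the parentals, only the dw allele has switched, so dw is the middle locus and the order is d – dw – w.

dw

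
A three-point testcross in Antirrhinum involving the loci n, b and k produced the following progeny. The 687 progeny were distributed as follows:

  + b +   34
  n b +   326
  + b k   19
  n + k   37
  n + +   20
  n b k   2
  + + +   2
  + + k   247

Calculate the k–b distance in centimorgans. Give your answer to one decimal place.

6.3 centimorgans

The two most frequent reciprocal classes, + + k and n b +, are the parental types, so the F1 was + + k / n b +.
The two rarest classes, + + + and n b k, are the double crossovers. Comparing them with the parentals, only the k allele has switched, so k is the middle locus and the order is b – k – n.
Crossovers in the b–k interval produce the single-crossover classes + b k and n + + (19 + 20 = 39) plus the double crossovers (4).
RF(b–k) = (39 + 4) / 687 = 43/687 = 0.0626 → 6.3 centimorgans.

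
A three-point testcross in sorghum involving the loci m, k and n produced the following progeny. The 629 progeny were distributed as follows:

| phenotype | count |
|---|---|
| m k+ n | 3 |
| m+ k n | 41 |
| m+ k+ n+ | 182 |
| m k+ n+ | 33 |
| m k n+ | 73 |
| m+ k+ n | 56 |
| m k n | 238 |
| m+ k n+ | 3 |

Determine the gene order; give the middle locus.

k

The two most frequent reciprocal classes, m+ k+ n+ and m k n, are the parental types, so the F1 was m+ k+ n+ / m k n.
The two rarest classes, m+ k n+ and m k+ n, are the double crossovers. Comparing them with the parentals, only the k allele has switched, so k is the middle locus and the order is m – k – n.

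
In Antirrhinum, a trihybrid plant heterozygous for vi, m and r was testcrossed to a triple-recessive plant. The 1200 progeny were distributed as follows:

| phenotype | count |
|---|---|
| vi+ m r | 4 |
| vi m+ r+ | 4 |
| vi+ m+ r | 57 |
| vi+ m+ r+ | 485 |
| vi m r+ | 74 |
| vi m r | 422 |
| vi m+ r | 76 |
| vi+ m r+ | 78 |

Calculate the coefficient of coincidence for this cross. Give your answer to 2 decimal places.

0.43

The two most frequent reciprocal classes, vi+ m+ r+ and vi m r, are the parental types, so the F1 was vi+ m+ r+ / vi m r.
The two rarest classes, vi m+ r+ and vi+ m r, are the double crossovers. Comparing them with the parentals, only the vi allele has switched, so vi is the middle locus and the order is m – vi – r.
m–vi: (154 + 8)/1200 = 0.1350; vi–r: (131 + 8)/1200 = 0.1158.
Expected DCO frequency = 0.1350 × 0.1158 ≈ 0.01563; observed = 8/1200 ≈ 0.00667.
Coefficient of coincidence = 0.00667/0.01563 ≈ 0.43.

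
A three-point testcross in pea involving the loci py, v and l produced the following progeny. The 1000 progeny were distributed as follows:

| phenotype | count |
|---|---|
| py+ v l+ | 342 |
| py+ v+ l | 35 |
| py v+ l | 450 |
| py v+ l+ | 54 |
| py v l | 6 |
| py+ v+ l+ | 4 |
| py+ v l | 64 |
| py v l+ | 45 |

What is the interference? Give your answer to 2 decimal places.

0.13

The two most frequent reciprocal classes, py+ v l+ and py v+ l, are the parental types, so the F1 was py+ v l+ / py v+ l.
The two rarest classes, py+ v+ l+ and py v l, are the double crossovers. Comparing them with the parentals, only the v allele has switched, so v is the middle locus and the order is l – v – py.
l–v: (118 + 10)/1000 = 0.1280; v–py: (80 + 10)/1000 = 0.0900.
Expected DCO frequency = 0.1280 × 0.0900 ≈ 0.01152; observed = 10/1000 ≈ 0.01000.
Coefficient of coincidence = 0.01000/0.01152 ≈ 0.87; interference = 1 − 0.87 = 0.13.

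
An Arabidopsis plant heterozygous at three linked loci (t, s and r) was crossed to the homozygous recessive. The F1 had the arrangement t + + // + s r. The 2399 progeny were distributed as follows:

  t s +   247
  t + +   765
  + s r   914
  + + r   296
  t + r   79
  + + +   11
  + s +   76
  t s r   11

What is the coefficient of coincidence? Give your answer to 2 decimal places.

The two rarest classes, + + + and t s r, are the double crossovers. Comparing them with the parentals, only the t allele has switched, so t is the middle locus and the order is s – t – r.
s–t: (543 + 22)/2399 = 0.2355; t–r: (155 + 22)/2399 = 0.0738.
Expected DCO frequency = 0.2355 × 0.0738 ≈ 0.01738; observed = 22/2399 ≈ 0.00917.
Coefficient of coincidence = 0.00917/0.01738 ≈ 0.53.

0.53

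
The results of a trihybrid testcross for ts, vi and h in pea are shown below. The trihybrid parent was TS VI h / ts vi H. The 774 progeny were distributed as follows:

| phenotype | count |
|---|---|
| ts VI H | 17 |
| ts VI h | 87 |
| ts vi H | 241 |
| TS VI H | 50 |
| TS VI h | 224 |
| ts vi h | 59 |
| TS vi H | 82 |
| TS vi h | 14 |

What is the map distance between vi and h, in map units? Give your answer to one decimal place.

18.1 map units

The two rarest classes, TS vi h and ts VI H, are the double crossovers. Comparing them with the parentals, only the vi allele has switched, so vi is the middle locus and the order is h – vi – ts.
Crossovers in the h–vi interval produce the single-crossover classes TS VI H and ts vi h (50 + 59 = 109) plus the double crossovers (31).
RF(h–vi) = (109 + 31) / 774 = 140/774 = 0.1809 → 18.1 map units.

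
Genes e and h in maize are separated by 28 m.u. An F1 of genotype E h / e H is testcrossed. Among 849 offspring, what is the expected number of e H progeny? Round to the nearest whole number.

A map distance of 28 m.u. corresponds to a recombination frequency of 0.280.
The F1 is E h / e H, so e H is a parental gamete class with expected frequency (1 − r)/2 = 0.720/2 = 0.3600.
Expected number = 0.3600 × 849 = 305.64 ≈ 306.

306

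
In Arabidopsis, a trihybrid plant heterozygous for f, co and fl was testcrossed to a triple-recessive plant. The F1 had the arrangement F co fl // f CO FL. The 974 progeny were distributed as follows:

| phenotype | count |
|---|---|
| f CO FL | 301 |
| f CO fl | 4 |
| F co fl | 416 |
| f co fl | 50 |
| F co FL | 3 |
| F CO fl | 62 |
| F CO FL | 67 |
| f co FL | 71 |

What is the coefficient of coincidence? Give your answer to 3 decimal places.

The two rarest classes, F co FL and f CO fl, are the double crossovers. Comparing them with the parentals, only the fl allele has switched, so fl is the middle locus and the order is f – fl – co.
f–fl: (117 + 7)/974 = 0.1273; fl–co: (133 + 7)/974 = 0.1437.
Expected DCO frequency = 0.1273 × 0.1437 ≈ 0.01829; observed = 7/974 ≈ 0.00719.
Coefficient of coincidence = 0.00719/0.01829 ≈ 0.393.

0.393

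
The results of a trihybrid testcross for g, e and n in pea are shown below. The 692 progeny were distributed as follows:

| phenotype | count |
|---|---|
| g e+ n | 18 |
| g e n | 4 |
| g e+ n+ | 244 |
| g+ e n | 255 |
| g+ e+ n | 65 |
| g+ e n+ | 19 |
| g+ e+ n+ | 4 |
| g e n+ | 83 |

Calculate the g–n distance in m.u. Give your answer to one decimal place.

6.5 m.u.

The two most frequent reciprocal classes, g+ e n and g e+ n+, are the parental types, so the F1 was g+ e n / g e+ n+.
The two rarest classes, g e n and g+ e+ n+, are the double crossovers. Comparing them with the parentals, only the g allele has switched, so g is the middle locus and the order is n – g – e.
Crossovers in the n–g interval produce the single-crossover classes g+ e n+ and g e+ n (19 + 18 = 37) plus the double crossovers (8).
RF(n–g) = (37 + 8) / 692 = 45/692 = 0.0650 → 6.5 m.u.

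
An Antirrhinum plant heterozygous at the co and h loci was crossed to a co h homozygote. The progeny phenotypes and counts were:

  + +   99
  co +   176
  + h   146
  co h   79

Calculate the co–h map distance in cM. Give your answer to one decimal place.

35.6 cM

The two most frequent classes, + h (146) and co + (176), are the parental types, so the F1 was + h / co +.
The recombinant classes are + + and co h: 99 + 79 = 178.
Recombination frequency = 178/500 = 0.3560 ≈ 35.6%, i.e. 35.6 cM.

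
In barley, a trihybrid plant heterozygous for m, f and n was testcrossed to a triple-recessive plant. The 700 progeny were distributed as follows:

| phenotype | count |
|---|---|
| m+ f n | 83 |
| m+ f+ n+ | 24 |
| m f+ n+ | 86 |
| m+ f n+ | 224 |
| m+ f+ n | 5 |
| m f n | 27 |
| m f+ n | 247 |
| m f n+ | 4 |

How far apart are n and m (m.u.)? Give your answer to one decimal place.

25.4 m.u.

The two most frequent reciprocal classes, m+ f n+ and m f+ n, are the parental types, so the F1 was m+ f n+ / m f+ n.
The two rarest classes, m f n+ and m+ f+ n, are the double crossovers. Comparing them with the parentals, only the m allele has switched, so m is the middle locus and the order is f – m – n.
Crossovers in the m–n interval produce the single-crossover classes m+ f n and m f+ n+ (83 + 86 = 169) plus the double crossovers (9).
RF(m–n) = (169 + 9) / 700 = 178/700 = 0.2543 → 25.4 m.u.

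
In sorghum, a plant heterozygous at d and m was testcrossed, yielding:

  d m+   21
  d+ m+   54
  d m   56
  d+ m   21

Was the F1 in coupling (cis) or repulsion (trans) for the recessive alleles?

The two most frequent classes are d+ m+ (54) and d m (56); these are the parental (non-recombinant) types.
So the F1 carried d+ m+ on one chromosome and d m on the other — the recessive alleles are on the same chromosome (cis / coupling).

cis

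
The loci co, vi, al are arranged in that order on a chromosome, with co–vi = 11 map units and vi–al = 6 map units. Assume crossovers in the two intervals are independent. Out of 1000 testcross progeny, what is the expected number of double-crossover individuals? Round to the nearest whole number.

Map distances give recombination frequencies of 0.110 and 0.060 for the two intervals.
With no interference, expected double-crossover frequency = 0.110 × 0.060 = 0.00660.
Expected number = 0.00660 × 1000 = 6.60 ≈ 7.

7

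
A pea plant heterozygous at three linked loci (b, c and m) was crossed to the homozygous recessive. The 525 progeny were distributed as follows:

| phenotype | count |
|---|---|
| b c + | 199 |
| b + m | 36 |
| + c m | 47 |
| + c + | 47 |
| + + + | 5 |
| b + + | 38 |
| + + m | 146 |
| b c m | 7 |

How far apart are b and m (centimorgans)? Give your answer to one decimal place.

18.1 centimorgans

The two most frequent reciprocal classes, b c + and + + m, are the parental types, so the F1 was b c + / + + m.
The two rarest classes, b c m and + + +, are the double crossovers. Comparing them with the parentals, only the m allele has switched, so m is the middle locus and the order is b – m – c.
Crossovers in the b–m interval produce the single-crossover classes + c + and b + m (47 + 36 = 83) plus the double crossovers (12).
RF(b–m) = (83 + 12) / 525 = 95/525 = 0.1810 → 18.1 centimorgans.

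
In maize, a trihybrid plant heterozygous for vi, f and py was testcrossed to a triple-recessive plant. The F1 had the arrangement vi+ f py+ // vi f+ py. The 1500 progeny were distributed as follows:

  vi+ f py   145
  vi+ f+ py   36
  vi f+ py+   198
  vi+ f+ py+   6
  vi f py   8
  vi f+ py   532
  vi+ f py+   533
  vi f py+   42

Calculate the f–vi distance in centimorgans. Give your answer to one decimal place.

The two rarest classes, vi+ f+ py+ and vi f py, are the double crossovers. Comparing them with the parentals, only the f allele has switched, so f is the middle locus and the order is vi – f – py.
Crossovers in the vi–f interval produce the single-crossover classes vi f py+ and vi+ f+ py (42 + 36 = 78) plus the double crossovers (14).
RF(vi–f) = (78 + 14) / 1500 = 92/1500 = 0.0613 → 6.1 centimorgans.

6.1 centimorgans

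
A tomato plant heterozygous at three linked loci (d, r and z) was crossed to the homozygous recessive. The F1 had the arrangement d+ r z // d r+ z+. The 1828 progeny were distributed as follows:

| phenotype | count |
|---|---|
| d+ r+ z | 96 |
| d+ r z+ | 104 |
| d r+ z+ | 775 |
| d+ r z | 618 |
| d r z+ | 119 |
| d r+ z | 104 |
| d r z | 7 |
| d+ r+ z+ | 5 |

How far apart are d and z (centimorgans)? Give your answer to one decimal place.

12.0 centimorgans

The two rarest classes, d r z and d+ r+ z+, are the double crossovers. Comparing them with the parentals, only the d allele has switched, so d is the middle locus and the order is z – d – r.
Crossovers in the z–d interval produce the single-crossover classes d+ r z+ and d r+ z (104 + 104 = 208) plus the double crossovers (12).
RF(z–d) = (208 + 12) / 1828 = 220/1828 = 0.1204 → 12.0 centimorgans.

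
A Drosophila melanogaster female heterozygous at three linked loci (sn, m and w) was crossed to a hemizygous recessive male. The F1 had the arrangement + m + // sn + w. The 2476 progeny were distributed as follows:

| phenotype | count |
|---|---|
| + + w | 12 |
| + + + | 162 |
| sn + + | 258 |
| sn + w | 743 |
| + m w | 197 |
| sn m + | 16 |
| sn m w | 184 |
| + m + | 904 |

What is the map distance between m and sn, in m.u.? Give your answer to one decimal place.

15.1 m.u.

The two rarest classes, sn m + and + + w, are the double crossovers. Comparing them with the parentals, only the sn allele has switched, so sn is the middle locus and the order is m – sn – w.
Crossovers in the m–sn interval produce the single-crossover classes + + + and sn m w (162 + 184 = 346) plus the double crossovers (28).
RF(m–sn) = (346 + 28) / 2476 = 374/2476 = 0.1511 → 15.1 m.u.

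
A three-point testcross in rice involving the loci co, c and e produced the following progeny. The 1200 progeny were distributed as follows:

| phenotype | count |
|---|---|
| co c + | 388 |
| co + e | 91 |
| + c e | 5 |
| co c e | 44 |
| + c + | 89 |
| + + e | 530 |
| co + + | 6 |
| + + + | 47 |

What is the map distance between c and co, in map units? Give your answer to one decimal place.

15.9 map units

The two most frequent reciprocal classes, co c + and + + e, are the parental types, so the F1 was co c + / + + e.
The two rarest classes, co + + and + c e, are the double crossovers. Comparing them with the parentals, only the c allele has switched, so c is the middle locus and the order is co – c – e.
Crossovers in the co–c interval produce the single-crossover classes + c + and co + e (89 + 91 = 180) plus the double crossovers (11).
RF(co–c) = (180 + 11) / 1200 = 191/1200 = 0.1592 → 15.9 map units.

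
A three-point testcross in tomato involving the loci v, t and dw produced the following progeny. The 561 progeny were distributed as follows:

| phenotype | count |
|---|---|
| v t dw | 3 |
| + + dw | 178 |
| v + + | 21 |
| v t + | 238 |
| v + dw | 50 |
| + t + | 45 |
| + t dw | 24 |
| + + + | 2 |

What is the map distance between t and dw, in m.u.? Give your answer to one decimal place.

8.9 m.u.

The two most frequent reciprocal classes, v t + and + + dw, are the parental types, so the F1 was v t + / + + dw.
The two rarest classes, v t dw and + + +, are the double crossovers. Comparing them with the parentals, only the dw allele has switched, so dw is the middle locus and the order is v – dw – t.
Crossovers in the dw–t interval produce the single-crossover classes v + + and + t dw (21 + 24 = 45) plus the double crossovers (5).
RF(dw–t) = (45 + 5) / 561 = 50/561 = 0.0891 → 8.9 m.u.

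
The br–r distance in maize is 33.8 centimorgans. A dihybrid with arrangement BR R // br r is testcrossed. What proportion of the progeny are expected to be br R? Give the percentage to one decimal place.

16.9%

A map distance of 33.8 centimorgans corresponds to a recombination frequency of 0.338.
The F1 is BR R / br r, so br R is a recombinant gamete class with expected frequency r/2 = 0.338/2 = 0.1690.
That is 0.1690 = 16.9% of the progeny.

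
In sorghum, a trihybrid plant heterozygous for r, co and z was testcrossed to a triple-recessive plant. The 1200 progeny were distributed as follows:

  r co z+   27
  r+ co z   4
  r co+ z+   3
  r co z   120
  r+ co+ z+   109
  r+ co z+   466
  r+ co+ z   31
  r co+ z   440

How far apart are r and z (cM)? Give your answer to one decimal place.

The two most frequent reciprocal classes, r co+ z and r+ co z+, are the parental types, so the F1 was r co+ z / r+ co z+.
The two rarest classes, r co+ z+ and r+ co z, are the double crossovers. Comparing them with the parentals, only the z allele has switched, so z is the middle locus and the order is r – z – co.
Crossovers in the r–z interval produce the single-crossover classes r+ co+ z and r co z+ (31 + 27 = 58) plus the double crossovers (7).
RF(r–z) = (58 + 7) / 1200 = 65/1200 = 0.0542 → 5.4 cM.

5.4 cM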